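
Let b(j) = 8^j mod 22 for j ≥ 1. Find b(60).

Computing terms: b(1) = 8; b(2) = 20; b(3) = 6; b(4) = 4; b(5) = 10; b(6) = 14; b(7) = 2; b(8) = 16; b(9) = 18; b(10) = 12; b(11) = 8.
Since b(11) = b(1) = 8, the sequence is periodic with period 10.
(60 - 1) mod 10 = 9, so b(60) = b(10) = 12.

12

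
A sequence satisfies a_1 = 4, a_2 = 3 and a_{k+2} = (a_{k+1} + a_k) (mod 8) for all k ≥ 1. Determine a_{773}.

1

a_1 = 4; a_2 = 3; a_3 = 7; a_4 = 2; a_5 = 1; a_6 = 3; a_7 = 4; a_8 = 7; a_9 = 3; a_{10} = 2; a_{11} = 5; a_{12} = 7; a_{13} = 4; a_{14} = 3.
Since (a_{13}, a_{14}) = (a_1, a_2) = (4, 3) (two consecutive terms determine the rest), the sequence is periodic with period 12.
(773 - 1) mod 12 = 4, so a_{773} = a_5 = 1.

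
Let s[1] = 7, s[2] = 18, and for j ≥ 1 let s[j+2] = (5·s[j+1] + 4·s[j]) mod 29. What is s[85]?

7

Listing terms: s[1] = 7; s[2] = 18; s[3] = 2; s[4] = 24; s[5] = 12; s[6] = 11; s[7] = 16; s[8] = 8; s[9] = 17; s[10] = 1; s[11] = 15; s[12] = 21; s[13] = 20; s[14] = 10; s[15] = 14; s[16] = 23; s[17] = 26; s[18] = 19; s[19] = 25; s[20] = 27; s[21] = 3; s[22] = 7; s[23] = 18.
The sequence repeats with period 21.
(85 - 1) mod 21 = 0, so s[85] = s[1] = 7.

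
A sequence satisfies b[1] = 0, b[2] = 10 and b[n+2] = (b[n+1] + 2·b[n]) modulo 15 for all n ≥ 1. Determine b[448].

Listing terms: b[1] = 0,  b[2] = 10,  b[3] = 10,  b[4] = 0,  b[5] = 5,  b[6] = 5,  b[7] = 0,  b[8] = 10.
The sequence repeats with period 6.
(448 - 1) mod 6 = 3, so b[448] = b[4] = 0.

0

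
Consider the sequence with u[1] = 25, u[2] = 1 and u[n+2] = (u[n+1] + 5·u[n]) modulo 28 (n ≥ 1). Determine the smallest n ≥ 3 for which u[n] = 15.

Listing terms: u[1] = 25, u[2] = 1, u[3] = 14, u[4] = 19, u[5] = 5, u[6] = 16, u[7] = 13, u[8] = 9, u[9] = 18, u[10] = 7, u[11] = 13, u[12] = 20, u[13] = 1, u[14] = 17, u[15] = 22, u[16] = 23, u[17] = 21, u[18] = 24, u[19] = 17, u[20] = 25, u[21] = 26, u[22] = 11, u[23] = 1, u[24] = 0, u[25] = 5, u[26] = 5, u[27] = 2, u[28] = 27, u[29] = 9, u[30] = 4, u[31] = 21, u[32] = 13, u[33] = 6, u[34] = 15, u[35] = 17, u[36] = 8, u[37] = 9, u[38] = 21, u[39] = 10, u[40] = 3, u[41] = 25, u[42] = 12, u[43] = 25, u[44] = 1.
The sequence repeats with period 42.
The value 15 first appears (with n ≥ 3) at u[34].

34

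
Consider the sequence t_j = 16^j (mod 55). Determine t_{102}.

Computing terms: t_0 = 1, t_1 = 16, t_2 = 36, t_3 = 26, t_4 = 31, t_5 = 1.
Since t_5 = t_0 = 1, the sequence is periodic with period 5.
So t_{102} = t_{0 + ((102-0) mod 5)} = t_2 = 36.

36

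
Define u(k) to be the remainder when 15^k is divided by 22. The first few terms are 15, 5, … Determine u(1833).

Computing terms: u(1) = 15, u(2) = 5, u(3) = 9, u(4) = 3, u(5) = 1, u(6) = 15.
Since u(6) = u(1) = 15, the sequence is periodic with period 5.
So u(1833) = u(1 + ((1833-1) mod 5)) = u(3) = 9.

9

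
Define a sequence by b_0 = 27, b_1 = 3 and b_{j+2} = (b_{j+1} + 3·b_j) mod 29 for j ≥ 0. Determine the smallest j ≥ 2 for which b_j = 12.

13

Computing terms: b_0 = 27; b_1 = 3; b_2 = 26; b_3 = 6; b_4 = 26; b_5 = 15; b_6 = 6; b_7 = 22; b_8 = 11; b_9 = 19; b_{10} = 23; b_{11} = 22; b_{12} = 4; b_{13} = 12; b_{14} = 24; b_{15} = 2; b_{16} = 16; b_{17} = 22; b_{18} = 12; b_{19} = 20; b_{20} = 27; b_{21} = 0; b_{22} = 23; b_{23} = 23; b_{24} = 5; b_{25} = 16; b_{26} = 2; b_{27} = 21; b_{28} = 27; b_{29} = 3.
Since (b_{28}, b_{29}) = (b_0, b_1) = (27, 3) (two consecutive terms determine the rest), the sequence is periodic with period 28.
The value 12 first appears (with j ≥ 2) at b_{13}.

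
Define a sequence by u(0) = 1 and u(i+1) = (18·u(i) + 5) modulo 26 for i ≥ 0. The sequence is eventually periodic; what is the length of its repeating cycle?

4

Listing terms: u(0) = 1,  u(1) = 23,  u(2) = 3,  u(3) = 7,  u(4) = 1.
Since u(4) = u(0) = 1, the sequence is periodic with period 4.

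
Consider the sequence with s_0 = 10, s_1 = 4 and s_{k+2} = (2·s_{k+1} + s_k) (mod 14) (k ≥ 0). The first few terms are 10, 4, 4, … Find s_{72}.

Listing terms: s_0 = 10, s_1 = 4, s_2 = 4, s_3 = 12, s_4 = 0, s_5 = 12, s_6 = 10, s_7 = 4.
Since (s_6, s_7) = (s_0, s_1) = (10, 4) (two consecutive terms determine the rest), the sequence is periodic with period 6.
So s_{72} = s_{0 + ((72-0) mod 6)} = s_0 = 10.

10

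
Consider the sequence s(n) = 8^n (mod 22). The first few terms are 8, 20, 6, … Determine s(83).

6

s(1) = 8; s(2) = 20; s(3) = 6; s(4) = 4; s(5) = 10; s(6) = 14; s(7) = 2; s(8) = 16; s(9) = 18; s(10) = 12; s(11) = 8.
The sequence repeats with period 10.
(83 - 1) mod 10 = 2, so s(83) = s(3) = 6.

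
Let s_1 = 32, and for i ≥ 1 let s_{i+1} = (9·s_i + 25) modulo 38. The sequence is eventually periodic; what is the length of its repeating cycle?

s_1 = 32, s_2 = 9, s_3 = 30, s_4 = 29, s_5 = 20, s_6 = 15, s_7 = 8, s_8 = 21, s_9 = 24, s_{10} = 13, s_{11} = 28, s_{12} = 11, s_{13} = 10, s_{14} = 1, s_{15} = 34, s_{16} = 27, s_{17} = 2, s_{18} = 5, s_{19} = 32.
Since s_{19} = s_1 = 32, the sequence is periodic with period 18.

18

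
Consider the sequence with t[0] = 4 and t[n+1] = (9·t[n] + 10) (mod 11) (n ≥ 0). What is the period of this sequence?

5

t[0] = 4; t[1] = 2; t[2] = 6; t[3] = 9; t[4] = 3; t[5] = 4.
The sequence repeats with period 5.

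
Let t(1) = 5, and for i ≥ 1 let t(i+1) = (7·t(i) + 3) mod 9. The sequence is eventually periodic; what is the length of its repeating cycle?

We have t(1) = 5, t(2) = 2, t(3) = 8, t(4) = 5.
The sequence repeats with period 3.

3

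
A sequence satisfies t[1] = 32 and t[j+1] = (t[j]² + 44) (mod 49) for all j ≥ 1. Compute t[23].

Computing terms: t[1] = 32; t[2] = 39; t[3] = 46; t[4] = 4; t[5] = 11; t[6] = 18; t[7] = 25; t[8] = 32.
Since t[8] = t[1] = 32, the sequence is periodic with period 7.
(23 - 1) mod 7 = 1, so t[23] = t[2] = 39.

39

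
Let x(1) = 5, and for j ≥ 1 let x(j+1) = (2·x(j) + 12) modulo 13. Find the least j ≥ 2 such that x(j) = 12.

Listing terms: x(1) = 5,  x(2) = 9,  x(3) = 4,  x(4) = 7,  x(5) = 0,  x(6) = 12,  x(7) = 10,  x(8) = 6,  x(9) = 11,  x(10) = 8,  x(11) = 2,  x(12) = 3,  x(13) = 5.
Since x(13) = x(1) = 5, the sequence is periodic with period 12.
The value 12 first appears (with j ≥ 2) at x(6).

6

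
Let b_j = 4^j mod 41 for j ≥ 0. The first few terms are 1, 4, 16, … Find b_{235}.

Computing terms: b_0 = 1,  b_1 = 4,  b_2 = 16,  b_3 = 23,  b_4 = 10,  b_5 = 40,  b_6 = 37,  b_7 = 25,  b_8 = 18,  b_9 = 31,  b_{10} = 1.
Since b_{10} = b_0 = 1, the sequence is periodic with period 10.
So b_{235} = b_{0 + ((235-0) mod 10)} = b_5 = 40.

40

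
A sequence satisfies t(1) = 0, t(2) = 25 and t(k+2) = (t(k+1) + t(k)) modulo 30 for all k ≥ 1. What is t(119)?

We have t(1) = 0,  t(2) = 25,  t(3) = 25,  t(4) = 20,  t(5) = 15,  t(6) = 5,  t(7) = 20,  t(8) = 25,  t(9) = 15,  t(10) = 10,  t(11) = 25,  t(12) = 5,  t(13) = 0,  t(14) = 5,  t(15) = 5,  t(16) = 10,  t(17) = 15,  t(18) = 25,  t(19) = 10,  t(20) = 5,  t(21) = 15,  t(22) = 20,  t(23) = 5,  t(24) = 25,  t(25) = 0,  t(26) = 25.
The sequence repeats with period 24.
(119 - 1) mod 24 = 22, so t(119) = t(23) = 5.

5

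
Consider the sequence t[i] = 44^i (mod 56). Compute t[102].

8

Computing terms: t[0] = 1; t[1] = 44; t[2] = 32; t[3] = 8; t[4] = 16; t[5] = 32.
Since t[5] = t[2] = 32, the sequence is eventually periodic: after a pre-period of length 2 it cycles with period 3.
For i ≥ 2, t[i] depends only on (i - 2) mod 3. (102 - 2) mod 3 = 1, so t[102] = t[3] = 8.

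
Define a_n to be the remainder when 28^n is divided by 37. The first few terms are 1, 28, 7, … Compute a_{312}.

We have a_0 = 1, a_1 = 28, a_2 = 7, a_3 = 11, a_4 = 12, a_5 = 3, a_6 = 10, a_7 = 21, a_8 = 33, a_9 = 36, a_{10} = 9, a_{11} = 30, a_{12} = 26, a_{13} = 25, a_{14} = 34, a_{15} = 27, a_{16} = 16, a_{17} = 4, a_{18} = 1.
Since a_{18} = a_0 = 1, the sequence is periodic with period 18.
(312 - 0) mod 18 = 6, so a_{312} = a_6 = 10.

10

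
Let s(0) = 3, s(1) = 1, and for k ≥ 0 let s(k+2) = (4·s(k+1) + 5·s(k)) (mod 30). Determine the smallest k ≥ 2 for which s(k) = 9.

Computing terms: s(0) = 3; s(1) = 1; s(2) = 19; s(3) = 21; s(4) = 29; s(5) = 11; s(6) = 9; s(7) = 1; s(8) = 19.
Since (s(7), s(8)) = (s(1), s(2)) = (1, 19) (two consecutive terms determine the rest), the sequence is eventually periodic: after a pre-period of length 1 it cycles with period 6.
The value 9 first appears (with k ≥ 2) at s(6).

6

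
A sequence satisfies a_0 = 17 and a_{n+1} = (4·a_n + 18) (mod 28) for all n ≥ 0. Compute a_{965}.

26

Computing terms: a_0 = 17,  a_1 = 2,  a_2 = 26,  a_3 = 10,  a_4 = 2.
Since a_4 = a_1 = 2, the sequence is eventually periodic: after a pre-period of length 1 it cycles with period 3.
For n ≥ 1, a_n depends only on (n - 1) mod 3. (965 - 1) mod 3 = 1, so a_{965} = a_2 = 26.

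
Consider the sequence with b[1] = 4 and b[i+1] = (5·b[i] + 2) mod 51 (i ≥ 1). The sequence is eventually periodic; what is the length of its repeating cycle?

16

Listing terms: b[1] = 4; b[2] = 22; b[3] = 10; b[4] = 1; b[5] = 7; b[6] = 37; b[7] = 34; b[8] = 19; b[9] = 46; b[10] = 28; b[11] = 40; b[12] = 49; b[13] = 43; b[14] = 13; b[15] = 16; b[16] = 31; b[17] = 4.
Since b[17] = b[1] = 4, the sequence is periodic with period 16.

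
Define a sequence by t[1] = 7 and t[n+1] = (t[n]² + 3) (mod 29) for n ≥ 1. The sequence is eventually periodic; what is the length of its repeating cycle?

Listing terms: t[1] = 7; t[2] = 23; t[3] = 10; t[4] = 16; t[5] = 27; t[6] = 7.
The sequence repeats with period 5.

5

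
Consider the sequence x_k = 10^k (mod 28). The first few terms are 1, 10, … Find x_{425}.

12

We have x_0 = 1, x_1 = 10, x_2 = 16, x_3 = 20, x_4 = 4, x_5 = 12, x_6 = 8, x_7 = 24, x_8 = 16.
Since x_8 = x_2 = 16, the sequence is eventually periodic: after a pre-period of length 2 it cycles with period 6.
For k ≥ 2, x_k depends only on (k - 2) mod 6. (425 - 2) mod 6 = 3, so x_{425} = x_5 = 12.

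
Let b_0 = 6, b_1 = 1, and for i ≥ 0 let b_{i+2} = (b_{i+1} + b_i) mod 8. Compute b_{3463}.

b_0 = 6, b_1 = 1, b_2 = 7, b_3 = 0, b_4 = 7, b_5 = 7, b_6 = 6, b_7 = 5, b_8 = 3, b_9 = 0, b_{10} = 3, b_{11} = 3, b_{12} = 6, b_{13} = 1.
Since (b_{12}, b_{13}) = (b_0, b_1) = (6, 1) (two consecutive terms determine the rest), the sequence is periodic with period 12.
(3463 - 0) mod 12 = 7, so b_{3463} = b_7 = 5.

5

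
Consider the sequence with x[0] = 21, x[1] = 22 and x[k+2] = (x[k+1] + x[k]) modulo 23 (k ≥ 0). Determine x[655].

6

Computing terms: x[0] = 21; x[1] = 22; x[2] = 20; x[3] = 19; x[4] = 16; x[5] = 12; x[6] = 5; x[7] = 17; x[8] = 22; x[9] = 16; x[10] = 15; x[11] = 8; x[12] = 0; x[13] = 8; x[14] = 8; x[15] = 16; x[16] = 1; x[17] = 17; x[18] = 18; x[19] = 12; x[20] = 7; x[21] = 19; x[22] = 3; x[23] = 22; x[24] = 2; x[25] = 1; x[26] = 3; x[27] = 4; x[28] = 7; x[29] = 11; x[30] = 18; x[31] = 6; x[32] = 1; x[33] = 7; x[34] = 8; x[35] = 15; x[36] = 0; x[37] = 15; x[38] = 15; x[39] = 7; x[40] = 22; x[41] = 6; x[42] = 5; x[43] = 11; x[44] = 16; x[45] = 4; x[46] = 20; x[47] = 1; x[48] = 21; x[49] = 22.
Since (x[48], x[49]) = (x[0], x[1]) = (21, 22) (two consecutive terms determine the rest), the sequence is periodic with period 48.
So x[655] = x[0 + ((655-0) mod 48)] = x[31] = 6.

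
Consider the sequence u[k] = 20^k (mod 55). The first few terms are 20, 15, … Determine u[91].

20

We have u[1] = 20,  u[2] = 15,  u[3] = 25,  u[4] = 5,  u[5] = 45,  u[6] = 20.
Since u[6] = u[1] = 20, the sequence is periodic with period 5.
(91 - 1) mod 5 = 0, so u[91] = u[1] = 20.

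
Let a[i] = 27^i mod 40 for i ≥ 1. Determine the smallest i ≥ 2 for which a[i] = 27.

Listing terms: a[1] = 27,  a[2] = 9,  a[3] = 3,  a[4] = 1,  a[5] = 27.
Since a[5] = a[1] = 27, the sequence is periodic with period 4.
The value 27 next appears (with i ≥ 2) at a[5].

5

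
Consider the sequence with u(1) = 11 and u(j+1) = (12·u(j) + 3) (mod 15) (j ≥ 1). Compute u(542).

Listing terms: u(1) = 11; u(2) = 0; u(3) = 3; u(4) = 9; u(5) = 6; u(6) = 0.
Since u(6) = u(2) = 0, the sequence is eventually periodic: after a pre-period of length 1 it cycles with period 4.
For j ≥ 2, u(j) depends only on (j - 2) mod 4. (542 - 2) mod 4 = 0, so u(542) = u(2) = 0.

0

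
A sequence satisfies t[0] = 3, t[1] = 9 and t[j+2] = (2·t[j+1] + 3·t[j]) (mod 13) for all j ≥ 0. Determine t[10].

We have t[0] = 3, t[1] = 9, t[2] = 1, t[3] = 3, t[4] = 9.
The sequence repeats with period 3.
(10 - 0) mod 3 = 1, so t[10] = t[1] = 9.

9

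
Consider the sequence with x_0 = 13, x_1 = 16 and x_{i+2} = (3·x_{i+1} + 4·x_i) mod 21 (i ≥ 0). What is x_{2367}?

7

Listing terms: x_0 = 13; x_1 = 16; x_2 = 16; x_3 = 7; x_4 = 1; x_5 = 10; x_6 = 13; x_7 = 16.
The sequence repeats with period 6.
(2367 - 0) mod 6 = 3, so x_{2367} = x_3 = 7.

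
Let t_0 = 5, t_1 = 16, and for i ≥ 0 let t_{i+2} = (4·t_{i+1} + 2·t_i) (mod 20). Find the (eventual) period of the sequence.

4

Computing terms: t_0 = 5; t_1 = 16; t_2 = 14; t_3 = 8; t_4 = 0; t_5 = 16; t_6 = 4; t_7 = 8; t_8 = 0.
Since (t_7, t_8) = (t_3, t_4) = (8, 0) (two consecutive terms determine the rest), the sequence is eventually periodic: after a pre-period of length 3 it cycles with period 4.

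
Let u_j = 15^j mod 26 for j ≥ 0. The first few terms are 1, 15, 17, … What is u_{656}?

u_0 = 1, u_1 = 15, u_2 = 17, u_3 = 21, u_4 = 3, u_5 = 19, u_6 = 25, u_7 = 11, u_8 = 9, u_9 = 5, u_{10} = 23, u_{11} = 7, u_{12} = 1.
Since u_{12} = u_0 = 1, the sequence is periodic with period 12.
(656 - 0) mod 12 = 8, so u_{656} = u_8 = 9.

9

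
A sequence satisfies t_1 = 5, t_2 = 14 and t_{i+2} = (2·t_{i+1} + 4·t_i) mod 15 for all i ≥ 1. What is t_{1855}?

6

t_1 = 5, t_2 = 14, t_3 = 3, t_4 = 2, t_5 = 1, t_6 = 10, t_7 = 9, t_8 = 13, t_9 = 2, t_{10} = 11, t_{11} = 0, t_{12} = 14, t_{13} = 13, t_{14} = 7, t_{15} = 6, t_{16} = 10, t_{17} = 14, t_{18} = 8, t_{19} = 12, t_{20} = 11, t_{21} = 10, t_{22} = 4, t_{23} = 3, t_{24} = 7, t_{25} = 11, t_{26} = 5, t_{27} = 9, t_{28} = 8, t_{29} = 7, t_{30} = 1, t_{31} = 0, t_{32} = 4, t_{33} = 8, t_{34} = 2, t_{35} = 6, t_{36} = 5, t_{37} = 4, t_{38} = 13, t_{39} = 12, t_{40} = 1, t_{41} = 5, t_{42} = 14.
Since (t_{41}, t_{42}) = (t_1, t_2) = (5, 14) (two consecutive terms determine the rest), the sequence is periodic with period 40.
So t_{1855} = t_{1 + ((1855-1) mod 40)} = t_{15} = 6.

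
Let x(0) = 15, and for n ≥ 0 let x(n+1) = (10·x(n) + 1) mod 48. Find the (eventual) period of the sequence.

3

We have x(0) = 15, x(1) = 7, x(2) = 23, x(3) = 39, x(4) = 7.
Since x(4) = x(1) = 7, the sequence is eventually periodic: after a pre-period of length 1 it cycles with period 3.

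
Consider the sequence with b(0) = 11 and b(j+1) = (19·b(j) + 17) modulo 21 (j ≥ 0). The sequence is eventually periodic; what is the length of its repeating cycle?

Listing terms: b(0) = 11; b(1) = 16; b(2) = 6; b(3) = 5; b(4) = 7; b(5) = 3; b(6) = 11.
The sequence repeats with period 6.

6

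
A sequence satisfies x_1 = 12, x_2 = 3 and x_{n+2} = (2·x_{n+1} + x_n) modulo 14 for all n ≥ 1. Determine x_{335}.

12

Computing terms: x_1 = 12; x_2 = 3; x_3 = 4; x_4 = 11; x_5 = 12; x_6 = 7; x_7 = 12; x_8 = 3.
The sequence repeats with period 6.
(335 - 1) mod 6 = 4, so x_{335} = x_5 = 12.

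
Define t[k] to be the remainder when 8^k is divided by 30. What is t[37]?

We have t[0] = 1; t[1] = 8; t[2] = 4; t[3] = 2; t[4] = 16; t[5] = 8.
Since t[5] = t[1] = 8, the sequence is eventually periodic: after a pre-period of length 1 it cycles with period 4.
For k ≥ 1, t[k] depends only on (k - 1) mod 4. (37 - 1) mod 4 = 0, so t[37] = t[1] = 8.

8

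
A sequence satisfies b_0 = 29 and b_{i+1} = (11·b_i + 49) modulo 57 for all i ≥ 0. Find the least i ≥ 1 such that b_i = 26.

1

b_0 = 29,  b_1 = 26,  b_2 = 50,  b_3 = 29.
Since b_3 = b_0 = 29, the sequence is periodic with period 3.
The value 26 first appears (with i ≥ 1) at b_1.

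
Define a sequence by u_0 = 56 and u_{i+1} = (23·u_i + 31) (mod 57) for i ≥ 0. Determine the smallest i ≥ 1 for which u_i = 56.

We have u_0 = 56,  u_1 = 8,  u_2 = 44,  u_3 = 17,  u_4 = 23,  u_5 = 47,  u_6 = 29,  u_7 = 14,  u_8 = 11,  u_9 = 56.
Since u_9 = u_0 = 56, the sequence is periodic with period 9.
The value 56 next appears (with i ≥ 1) at u_9.

9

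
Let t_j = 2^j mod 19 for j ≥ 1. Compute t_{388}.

17

Listing terms: t_1 = 2,  t_2 = 4,  t_3 = 8,  t_4 = 16,  t_5 = 13,  t_6 = 7,  t_7 = 14,  t_8 = 9,  t_9 = 18,  t_{10} = 17,  t_{11} = 15,  t_{12} = 11,  t_{13} = 3,  t_{14} = 6,  t_{15} = 12,  t_{16} = 5,  t_{17} = 10,  t_{18} = 1,  t_{19} = 2.
The sequence repeats with period 18.
So t_{388} = t_{1 + ((388-1) mod 18)} = t_{10} = 17.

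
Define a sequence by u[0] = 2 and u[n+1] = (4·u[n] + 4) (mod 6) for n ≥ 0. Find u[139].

Computing terms: u[0] = 2,  u[1] = 0,  u[2] = 4,  u[3] = 2.
The sequence repeats with period 3.
(139 - 0) mod 3 = 1, so u[139] = u[1] = 0.

0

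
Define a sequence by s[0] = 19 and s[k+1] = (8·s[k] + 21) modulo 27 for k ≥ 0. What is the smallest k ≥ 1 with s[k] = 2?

3

s[0] = 19,  s[1] = 11,  s[2] = 1,  s[3] = 2,  s[4] = 10,  s[5] = 20,  s[6] = 19.
Since s[6] = s[0] = 19, the sequence is periodic with period 6.
The value 2 first appears (with k ≥ 1) at s[3].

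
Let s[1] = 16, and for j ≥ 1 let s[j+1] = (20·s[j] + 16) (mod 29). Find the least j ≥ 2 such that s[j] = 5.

6

Listing terms: s[1] = 16, s[2] = 17, s[3] = 8, s[4] = 2, s[5] = 27, s[6] = 5, s[7] = 0, s[8] = 16.
The sequence repeats with period 7.
The value 5 first appears (with j ≥ 2) at s[6].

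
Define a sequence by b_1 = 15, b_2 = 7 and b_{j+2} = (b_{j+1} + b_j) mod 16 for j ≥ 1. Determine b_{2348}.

11

Listing terms: b_1 = 15,  b_2 = 7,  b_3 = 6,  b_4 = 13,  b_5 = 3,  b_6 = 0,  b_7 = 3,  b_8 = 3,  b_9 = 6,  b_{10} = 9,  b_{11} = 15,  b_{12} = 8,  b_{13} = 7,  b_{14} = 15,  b_{15} = 6,  b_{16} = 5,  b_{17} = 11,  b_{18} = 0,  b_{19} = 11,  b_{20} = 11,  b_{21} = 6,  b_{22} = 1,  b_{23} = 7,  b_{24} = 8,  b_{25} = 15,  b_{26} = 7.
Since (b_{25}, b_{26}) = (b_1, b_2) = (15, 7) (two consecutive terms determine the rest), the sequence is periodic with period 24.
(2348 - 1) mod 24 = 19, so b_{2348} = b_{20} = 11.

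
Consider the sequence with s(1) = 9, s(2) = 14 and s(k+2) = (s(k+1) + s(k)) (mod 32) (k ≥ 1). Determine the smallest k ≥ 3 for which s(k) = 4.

23

Computing terms: s(1) = 9; s(2) = 14; s(3) = 23; s(4) = 5; s(5) = 28; s(6) = 1; s(7) = 29; s(8) = 30; s(9) = 27; s(10) = 25; s(11) = 20; s(12) = 13; s(13) = 1; s(14) = 14; s(15) = 15; s(16) = 29; s(17) = 12; s(18) = 9; s(19) = 21; s(20) = 30; s(21) = 19; s(22) = 17; s(23) = 4; s(24) = 21; s(25) = 25; s(26) = 14; s(27) = 7; s(28) = 21; s(29) = 28; s(30) = 17; s(31) = 13; s(32) = 30; s(33) = 11; s(34) = 9; s(35) = 20; s(36) = 29; s(37) = 17; s(38) = 14; s(39) = 31; s(40) = 13; s(41) = 12; s(42) = 25; s(43) = 5; s(44) = 30; s(45) = 3; s(46) = 1; s(47) = 4; s(48) = 5; s(49) = 9; s(50) = 14.
The sequence repeats with period 48.
The value 4 first appears (with k ≥ 3) at s(23).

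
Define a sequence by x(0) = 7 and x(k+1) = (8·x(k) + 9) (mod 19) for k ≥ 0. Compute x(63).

4

x(0) = 7,  x(1) = 8,  x(2) = 16,  x(3) = 4,  x(4) = 3,  x(5) = 14,  x(6) = 7.
The sequence repeats with period 6.
So x(63) = x(0 + ((63-0) mod 6)) = x(3) = 4.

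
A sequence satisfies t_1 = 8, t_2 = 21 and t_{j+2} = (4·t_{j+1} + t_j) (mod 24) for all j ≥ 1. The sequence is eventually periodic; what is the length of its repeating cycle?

8

Listing terms: t_1 = 8,  t_2 = 21,  t_3 = 20,  t_4 = 5,  t_5 = 16,  t_6 = 21,  t_7 = 4,  t_8 = 13,  t_9 = 8,  t_{10} = 21.
Since (t_9, t_{10}) = (t_1, t_2) = (8, 21) (two consecutive terms determine the rest), the sequence is periodic with period 8.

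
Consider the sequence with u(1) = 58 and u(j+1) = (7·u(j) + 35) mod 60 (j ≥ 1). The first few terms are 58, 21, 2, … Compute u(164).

u(1) = 58, u(2) = 21, u(3) = 2, u(4) = 49, u(5) = 18, u(6) = 41, u(7) = 22, u(8) = 9, u(9) = 38, u(10) = 1, u(11) = 42, u(12) = 29, u(13) = 58.
Since u(13) = u(1) = 58, the sequence is periodic with period 12.
(164 - 1) mod 12 = 7, so u(164) = u(8) = 9.

9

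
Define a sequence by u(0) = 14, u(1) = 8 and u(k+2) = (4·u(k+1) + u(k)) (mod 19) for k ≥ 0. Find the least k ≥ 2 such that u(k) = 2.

Listing terms: u(0) = 14,  u(1) = 8,  u(2) = 8,  u(3) = 2,  u(4) = 16,  u(5) = 9,  u(6) = 14,  u(7) = 8.
Since (u(6), u(7)) = (u(0), u(1)) = (14, 8) (two consecutive terms determine the rest), the sequence is periodic with period 6.
The value 2 first appears (with k ≥ 2) at u(3).

3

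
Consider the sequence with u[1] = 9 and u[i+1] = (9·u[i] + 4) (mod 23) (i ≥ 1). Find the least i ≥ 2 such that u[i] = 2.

4

u[1] = 9; u[2] = 16; u[3] = 10; u[4] = 2; u[5] = 22; u[6] = 18; u[7] = 5; u[8] = 3; u[9] = 8; u[10] = 7; u[11] = 21; u[12] = 9.
Since u[12] = u[1] = 9, the sequence is periodic with period 11.
The value 2 first appears (with i ≥ 2) at u[4].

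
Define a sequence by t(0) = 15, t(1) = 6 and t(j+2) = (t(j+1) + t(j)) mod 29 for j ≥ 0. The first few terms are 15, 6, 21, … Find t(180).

t(0) = 15, t(1) = 6, t(2) = 21, t(3) = 27, t(4) = 19, t(5) = 17, t(6) = 7, t(7) = 24, t(8) = 2, t(9) = 26, t(10) = 28, t(11) = 25, t(12) = 24, t(13) = 20, t(14) = 15, t(15) = 6.
Since (t(14), t(15)) = (t(0), t(1)) = (15, 6) (two consecutive terms determine the rest), the sequence is periodic with period 14.
So t(180) = t(0 + ((180-0) mod 14)) = t(12) = 24.

24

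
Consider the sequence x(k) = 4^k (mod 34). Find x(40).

18

Computing terms: x(0) = 1, x(1) = 4, x(2) = 16, x(3) = 30, x(4) = 18, x(5) = 4.
Since x(5) = x(1) = 4, the sequence is eventually periodic: after a pre-period of length 1 it cycles with period 4.
For k ≥ 1, x(k) depends only on (k - 1) mod 4. (40 - 1) mod 4 = 3, so x(40) = x(4) = 18.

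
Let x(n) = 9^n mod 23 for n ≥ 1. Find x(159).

Listing terms: x(1) = 9,  x(2) = 12,  x(3) = 16,  x(4) = 6,  x(5) = 8,  x(6) = 3,  x(7) = 4,  x(8) = 13,  x(9) = 2,  x(10) = 18,  x(11) = 1,  x(12) = 9.
The sequence repeats with period 11.
So x(159) = x(1 + ((159-1) mod 11)) = x(5) = 8.

8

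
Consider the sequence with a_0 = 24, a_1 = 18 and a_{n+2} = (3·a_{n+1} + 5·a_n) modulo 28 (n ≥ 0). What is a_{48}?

24

a_0 = 24, a_1 = 18, a_2 = 6, a_3 = 24, a_4 = 18.
Since (a_3, a_4) = (a_0, a_1) = (24, 18) (two consecutive terms determine the rest), the sequence is periodic with period 3.
(48 - 0) mod 3 = 0, so a_{48} = a_0 = 24.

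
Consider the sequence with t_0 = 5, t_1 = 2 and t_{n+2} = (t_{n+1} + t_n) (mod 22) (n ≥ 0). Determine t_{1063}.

Listing terms: t_0 = 5, t_1 = 2, t_2 = 7, t_3 = 9, t_4 = 16, t_5 = 3, t_6 = 19, t_7 = 0, t_8 = 19, t_9 = 19, t_{10} = 16, t_{11} = 13, t_{12} = 7, t_{13} = 20, t_{14} = 5, t_{15} = 3, t_{16} = 8, t_{17} = 11, t_{18} = 19, t_{19} = 8, t_{20} = 5, t_{21} = 13, t_{22} = 18, t_{23} = 9, t_{24} = 5, t_{25} = 14, t_{26} = 19, t_{27} = 11, t_{28} = 8, t_{29} = 19, t_{30} = 5, t_{31} = 2.
Since (t_{30}, t_{31}) = (t_0, t_1) = (5, 2) (two consecutive terms determine the rest), the sequence is periodic with period 30.
So t_{1063} = t_{0 + ((1063-0) mod 30)} = t_{13} = 20.

20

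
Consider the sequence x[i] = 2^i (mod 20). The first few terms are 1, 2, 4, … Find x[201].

12

x[0] = 1, x[1] = 2, x[2] = 4, x[3] = 8, x[4] = 16, x[5] = 12, x[6] = 4.
Since x[6] = x[2] = 4, the sequence is eventually periodic: after a pre-period of length 2 it cycles with period 4.
For i ≥ 2, x[i] depends only on (i - 2) mod 4. (201 - 2) mod 4 = 3, so x[201] = x[5] = 12.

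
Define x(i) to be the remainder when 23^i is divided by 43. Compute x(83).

15

Computing terms: x(1) = 23,  x(2) = 13,  x(3) = 41,  x(4) = 40,  x(5) = 17,  x(6) = 4,  x(7) = 6,  x(8) = 9,  x(9) = 35,  x(10) = 31,  x(11) = 25,  x(12) = 16,  x(13) = 24,  x(14) = 36,  x(15) = 11,  x(16) = 38,  x(17) = 14,  x(18) = 21,  x(19) = 10,  x(20) = 15,  x(21) = 1,  x(22) = 23.
Since x(22) = x(1) = 23, the sequence is periodic with period 21.
So x(83) = x(1 + ((83-1) mod 21)) = x(20) = 15.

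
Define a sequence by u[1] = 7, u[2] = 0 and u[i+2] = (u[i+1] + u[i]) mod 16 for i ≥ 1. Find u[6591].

15

Listing terms: u[1] = 7; u[2] = 0; u[3] = 7; u[4] = 7; u[5] = 14; u[6] = 5; u[7] = 3; u[8] = 8; u[9] = 11; u[10] = 3; u[11] = 14; u[12] = 1; u[13] = 15; u[14] = 0; u[15] = 15; u[16] = 15; u[17] = 14; u[18] = 13; u[19] = 11; u[20] = 8; u[21] = 3; u[22] = 11; u[23] = 14; u[24] = 9; u[25] = 7; u[26] = 0.
The sequence repeats with period 24.
(6591 - 1) mod 24 = 14, so u[6591] = u[15] = 15.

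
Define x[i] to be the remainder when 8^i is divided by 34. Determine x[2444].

We have x[1] = 8, x[2] = 30, x[3] = 2, x[4] = 16, x[5] = 26, x[6] = 4, x[7] = 32, x[8] = 18, x[9] = 8.
Since x[9] = x[1] = 8, the sequence is periodic with period 8.
(2444 - 1) mod 8 = 3, so x[2444] = x[4] = 16.

16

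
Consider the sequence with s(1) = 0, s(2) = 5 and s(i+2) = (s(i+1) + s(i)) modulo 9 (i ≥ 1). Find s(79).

Listing terms: s(1) = 0, s(2) = 5, s(3) = 5, s(4) = 1, s(5) = 6, s(6) = 7, s(7) = 4, s(8) = 2, s(9) = 6, s(10) = 8, s(11) = 5, s(12) = 4, s(13) = 0, s(14) = 4, s(15) = 4, s(16) = 8, s(17) = 3, s(18) = 2, s(19) = 5, s(20) = 7, s(21) = 3, s(22) = 1, s(23) = 4, s(24) = 5, s(25) = 0, s(26) = 5.
The sequence repeats with period 24.
(79 - 1) mod 24 = 6, so s(79) = s(7) = 4.

4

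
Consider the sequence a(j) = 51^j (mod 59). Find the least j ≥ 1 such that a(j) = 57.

Listing terms: a(0) = 1; a(1) = 51; a(2) = 5; a(3) = 19; a(4) = 25; a(5) = 36; a(6) = 7; a(7) = 3; a(8) = 35; a(9) = 15; a(10) = 57; a(11) = 16; a(12) = 49; a(13) = 21; a(14) = 9; a(15) = 46; a(16) = 45; a(17) = 53; a(18) = 48; a(19) = 29; a(20) = 4; a(21) = 27; a(22) = 20; a(23) = 17; a(24) = 41; a(25) = 26; a(26) = 28; a(27) = 12; a(28) = 22; a(29) = 1.
Since a(29) = a(0) = 1, the sequence is periodic with period 29.
The value 57 first appears (with j ≥ 1) at a(10).

10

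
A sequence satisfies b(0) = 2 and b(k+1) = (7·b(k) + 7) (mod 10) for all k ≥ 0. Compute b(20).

We have b(0) = 2; b(1) = 1; b(2) = 4; b(3) = 5; b(4) = 2.
Since b(4) = b(0) = 2, the sequence is periodic with period 4.
(20 - 0) mod 4 = 0, so b(20) = b(0) = 2.

2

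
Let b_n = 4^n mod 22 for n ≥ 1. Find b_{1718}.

b_1 = 4, b_2 = 16, b_3 = 20, b_4 = 14, b_5 = 12, b_6 = 4.
The sequence repeats with period 5.
So b_{1718} = b_{1 + ((1718-1) mod 5)} = b_3 = 20.

20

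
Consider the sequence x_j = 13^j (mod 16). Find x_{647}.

x_0 = 1,  x_1 = 13,  x_2 = 9,  x_3 = 5,  x_4 = 1.
The sequence repeats with period 4.
So x_{647} = x_{0 + ((647-0) mod 4)} = x_3 = 5.

5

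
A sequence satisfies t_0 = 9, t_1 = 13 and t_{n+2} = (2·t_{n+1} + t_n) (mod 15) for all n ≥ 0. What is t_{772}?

6

Computing terms: t_0 = 9,  t_1 = 13,  t_2 = 5,  t_3 = 8,  t_4 = 6,  t_5 = 5,  t_6 = 1,  t_7 = 7,  t_8 = 0,  t_9 = 7,  t_{10} = 14,  t_{11} = 5,  t_{12} = 9,  t_{13} = 8,  t_{14} = 10,  t_{15} = 13,  t_{16} = 6,  t_{17} = 10,  t_{18} = 11,  t_{19} = 2,  t_{20} = 0,  t_{21} = 2,  t_{22} = 4,  t_{23} = 10,  t_{24} = 9,  t_{25} = 13.
Since (t_{24}, t_{25}) = (t_0, t_1) = (9, 13) (two consecutive terms determine the rest), the sequence is periodic with period 24.
So t_{772} = t_{0 + ((772-0) mod 24)} = t_4 = 6.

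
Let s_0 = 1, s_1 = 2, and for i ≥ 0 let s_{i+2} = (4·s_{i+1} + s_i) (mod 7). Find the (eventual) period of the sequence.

16

Listing terms: s_0 = 1, s_1 = 2, s_2 = 2, s_3 = 3, s_4 = 0, s_5 = 3, s_6 = 5, s_7 = 2, s_8 = 6, s_9 = 5, s_{10} = 5, s_{11} = 4, s_{12} = 0, s_{13} = 4, s_{14} = 2, s_{15} = 5, s_{16} = 1, s_{17} = 2.
The sequence repeats with period 16.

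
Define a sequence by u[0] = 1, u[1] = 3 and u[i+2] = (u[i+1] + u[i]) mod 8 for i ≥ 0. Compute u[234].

5

We have u[0] = 1; u[1] = 3; u[2] = 4; u[3] = 7; u[4] = 3; u[5] = 2; u[6] = 5; u[7] = 7; u[8] = 4; u[9] = 3; u[10] = 7; u[11] = 2; u[12] = 1; u[13] = 3.
Since (u[12], u[13]) = (u[0], u[1]) = (1, 3) (two consecutive terms determine the rest), the sequence is periodic with period 12.
So u[234] = u[0 + ((234-0) mod 12)] = u[6] = 5.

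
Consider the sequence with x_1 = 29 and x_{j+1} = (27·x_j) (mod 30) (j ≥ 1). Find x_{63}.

We have x_1 = 29,  x_2 = 3,  x_3 = 21,  x_4 = 27,  x_5 = 9,  x_6 = 3.
Since x_6 = x_2 = 3, the sequence is eventually periodic: after a pre-period of length 1 it cycles with period 4.
For j ≥ 2, x_j depends only on (j - 2) mod 4. (63 - 2) mod 4 = 1, so x_{63} = x_3 = 21.

21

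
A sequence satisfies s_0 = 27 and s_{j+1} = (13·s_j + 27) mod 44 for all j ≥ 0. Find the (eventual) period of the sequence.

20

s_0 = 27, s_1 = 26, s_2 = 13, s_3 = 20, s_4 = 23, s_5 = 18, s_6 = 41, s_7 = 32, s_8 = 3, s_9 = 22, s_{10} = 5, s_{11} = 4, s_{12} = 35, s_{13} = 42, s_{14} = 1, s_{15} = 40, s_{16} = 19, s_{17} = 10, s_{18} = 25, s_{19} = 0, s_{20} = 27.
Since s_{20} = s_0 = 27, the sequence is periodic with period 20.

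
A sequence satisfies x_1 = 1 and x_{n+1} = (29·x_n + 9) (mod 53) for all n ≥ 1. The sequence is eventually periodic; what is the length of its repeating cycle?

26

Computing terms: x_1 = 1, x_2 = 38, x_3 = 51, x_4 = 4, x_5 = 19, x_6 = 30, x_7 = 31, x_8 = 7, x_9 = 0, x_{10} = 9, x_{11} = 5, x_{12} = 48, x_{13} = 23, x_{14} = 40, x_{15} = 3, x_{16} = 43, x_{17} = 37, x_{18} = 22, x_{19} = 11, x_{20} = 10, x_{21} = 34, x_{22} = 41, x_{23} = 32, x_{24} = 36, x_{25} = 46, x_{26} = 18, x_{27} = 1.
The sequence repeats with period 26.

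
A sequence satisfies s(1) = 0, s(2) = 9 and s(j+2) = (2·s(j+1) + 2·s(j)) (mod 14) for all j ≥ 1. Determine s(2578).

4

We have s(1) = 0,  s(2) = 9,  s(3) = 4,  s(4) = 12,  s(5) = 4,  s(6) = 4,  s(7) = 2,  s(8) = 12,  s(9) = 0,  s(10) = 10,  s(11) = 6,  s(12) = 4,  s(13) = 6,  s(14) = 6,  s(15) = 10,  s(16) = 4,  s(17) = 0,  s(18) = 8,  s(19) = 2,  s(20) = 6,  s(21) = 2,  s(22) = 2,  s(23) = 8,  s(24) = 6,  s(25) = 0,  s(26) = 12,  s(27) = 10,  s(28) = 2,  s(29) = 10,  s(30) = 10,  s(31) = 12,  s(32) = 2,  s(33) = 0,  s(34) = 4,  s(35) = 8,  s(36) = 10,  s(37) = 8,  s(38) = 8,  s(39) = 4,  s(40) = 10,  s(41) = 0,  s(42) = 6,  s(43) = 12,  s(44) = 8,  s(45) = 12,  s(46) = 12,  s(47) = 6,  s(48) = 8,  s(49) = 0,  s(50) = 2,  s(51) = 4,  s(52) = 12.
Since (s(51), s(52)) = (s(3), s(4)) = (4, 12) (two consecutive terms determine the rest), the sequence is eventually periodic: after a pre-period of length 2 it cycles with period 48.
For j ≥ 3, s(j) depends only on (j - 3) mod 48. (2578 - 3) mod 48 = 31, so s(2578) = s(34) = 4.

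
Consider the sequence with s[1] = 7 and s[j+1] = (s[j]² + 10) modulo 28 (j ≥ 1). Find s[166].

7

s[1] = 7,  s[2] = 3,  s[3] = 19,  s[4] = 7.
The sequence repeats with period 3.
(166 - 1) mod 3 = 0, so s[166] = s[1] = 7.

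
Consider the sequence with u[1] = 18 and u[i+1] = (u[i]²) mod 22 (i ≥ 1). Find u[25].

4

u[1] = 18,  u[2] = 16,  u[3] = 14,  u[4] = 20,  u[5] = 4,  u[6] = 16.
Since u[6] = u[2] = 16, the sequence is eventually periodic: after a pre-period of length 1 it cycles with period 4.
For i ≥ 2, u[i] depends only on (i - 2) mod 4. (25 - 2) mod 4 = 3, so u[25] = u[5] = 4.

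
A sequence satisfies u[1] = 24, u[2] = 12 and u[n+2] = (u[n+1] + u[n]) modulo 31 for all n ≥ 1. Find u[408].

10

Listing terms: u[1] = 24; u[2] = 12; u[3] = 5; u[4] = 17; u[5] = 22; u[6] = 8; u[7] = 30; u[8] = 7; u[9] = 6; u[10] = 13; u[11] = 19; u[12] = 1; u[13] = 20; u[14] = 21; u[15] = 10; u[16] = 0; u[17] = 10; u[18] = 10; u[19] = 20; u[20] = 30; u[21] = 19; u[22] = 18; u[23] = 6; u[24] = 24; u[25] = 30; u[26] = 23; u[27] = 22; u[28] = 14; u[29] = 5; u[30] = 19; u[31] = 24; u[32] = 12.
The sequence repeats with period 30.
(408 - 1) mod 30 = 17, so u[408] = u[18] = 10.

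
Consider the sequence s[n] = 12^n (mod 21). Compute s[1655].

3

s[1] = 12,  s[2] = 18,  s[3] = 6,  s[4] = 9,  s[5] = 3,  s[6] = 15,  s[7] = 12.
The sequence repeats with period 6.
So s[1655] = s[1 + ((1655-1) mod 6)] = s[5] = 3.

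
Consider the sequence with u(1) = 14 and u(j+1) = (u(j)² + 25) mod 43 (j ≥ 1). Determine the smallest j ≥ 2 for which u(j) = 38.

Computing terms: u(1) = 14, u(2) = 6, u(3) = 18, u(4) = 5, u(5) = 7, u(6) = 31, u(7) = 40, u(8) = 34, u(9) = 20, u(10) = 38, u(11) = 7.
Since u(11) = u(5) = 7, the sequence is eventually periodic: after a pre-period of length 4 it cycles with period 6.
The value 38 first appears (with j ≥ 2) at u(10).

10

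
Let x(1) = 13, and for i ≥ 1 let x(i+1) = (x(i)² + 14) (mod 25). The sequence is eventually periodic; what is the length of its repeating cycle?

5

x(1) = 13,  x(2) = 8,  x(3) = 3,  x(4) = 23,  x(5) = 18,  x(6) = 13.
Since x(6) = x(1) = 13, the sequence is periodic with period 5.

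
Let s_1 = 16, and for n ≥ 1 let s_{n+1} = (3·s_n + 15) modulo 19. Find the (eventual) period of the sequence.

18

Computing terms: s_1 = 16,  s_2 = 6,  s_3 = 14,  s_4 = 0,  s_5 = 15,  s_6 = 3,  s_7 = 5,  s_8 = 11,  s_9 = 10,  s_{10} = 7,  s_{11} = 17,  s_{12} = 9,  s_{13} = 4,  s_{14} = 8,  s_{15} = 1,  s_{16} = 18,  s_{17} = 12,  s_{18} = 13,  s_{19} = 16.
Since s_{19} = s_1 = 16, the sequence is periodic with period 18.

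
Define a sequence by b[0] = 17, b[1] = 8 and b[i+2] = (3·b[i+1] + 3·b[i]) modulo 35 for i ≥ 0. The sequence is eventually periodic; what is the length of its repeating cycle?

12

We have b[0] = 17,  b[1] = 8,  b[2] = 5,  b[3] = 4,  b[4] = 27,  b[5] = 23,  b[6] = 10,  b[7] = 29,  b[8] = 12,  b[9] = 18,  b[10] = 20,  b[11] = 9,  b[12] = 17,  b[13] = 8.
Since (b[12], b[13]) = (b[0], b[1]) = (17, 8) (two consecutive terms determine the rest), the sequence is periodic with period 12.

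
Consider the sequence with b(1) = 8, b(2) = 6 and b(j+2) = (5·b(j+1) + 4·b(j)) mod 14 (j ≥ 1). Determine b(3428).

We have b(1) = 8,  b(2) = 6,  b(3) = 6,  b(4) = 12,  b(5) = 0,  b(6) = 6,  b(7) = 2,  b(8) = 6,  b(9) = 10,  b(10) = 4,  b(11) = 4,  b(12) = 8,  b(13) = 0,  b(14) = 4,  b(15) = 6,  b(16) = 4,  b(17) = 2,  b(18) = 12,  b(19) = 12,  b(20) = 10,  b(21) = 0,  b(22) = 12,  b(23) = 4,  b(24) = 12,  b(25) = 6,  b(26) = 8,  b(27) = 8,  b(28) = 2,  b(29) = 0,  b(30) = 8,  b(31) = 12,  b(32) = 8,  b(33) = 4,  b(34) = 10,  b(35) = 10,  b(36) = 6,  b(37) = 0,  b(38) = 10,  b(39) = 8,  b(40) = 10,  b(41) = 12,  b(42) = 2,  b(43) = 2,  b(44) = 4,  b(45) = 0,  b(46) = 2,  b(47) = 10,  b(48) = 2,  b(49) = 8,  b(50) = 6.
The sequence repeats with period 48.
(3428 - 1) mod 48 = 19, so b(3428) = b(20) = 10.

10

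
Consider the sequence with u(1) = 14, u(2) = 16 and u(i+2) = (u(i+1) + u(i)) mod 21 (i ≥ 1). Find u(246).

We have u(1) = 14; u(2) = 16; u(3) = 9; u(4) = 4; u(5) = 13; u(6) = 17; u(7) = 9; u(8) = 5; u(9) = 14; u(10) = 19; u(11) = 12; u(12) = 10; u(13) = 1; u(14) = 11; u(15) = 12; u(16) = 2; u(17) = 14; u(18) = 16.
The sequence repeats with period 16.
So u(246) = u(1 + ((246-1) mod 16)) = u(6) = 17.

17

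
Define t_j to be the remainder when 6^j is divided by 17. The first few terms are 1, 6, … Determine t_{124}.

We have t_0 = 1; t_1 = 6; t_2 = 2; t_3 = 12; t_4 = 4; t_5 = 7; t_6 = 8; t_7 = 14; t_8 = 16; t_9 = 11; t_{10} = 15; t_{11} = 5; t_{12} = 13; t_{13} = 10; t_{14} = 9; t_{15} = 3; t_{16} = 1.
Since t_{16} = t_0 = 1, the sequence is periodic with period 16.
(124 - 0) mod 16 = 12, so t_{124} = t_{12} = 13.

13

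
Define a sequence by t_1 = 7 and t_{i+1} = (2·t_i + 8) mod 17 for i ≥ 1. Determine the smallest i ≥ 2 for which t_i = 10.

4

Computing terms: t_1 = 7; t_2 = 5; t_3 = 1; t_4 = 10; t_5 = 11; t_6 = 13; t_7 = 0; t_8 = 8; t_9 = 7.
The sequence repeats with period 8.
The value 10 first appears (with i ≥ 2) at t_4.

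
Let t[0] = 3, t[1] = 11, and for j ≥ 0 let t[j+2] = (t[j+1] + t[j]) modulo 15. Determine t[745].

14

t[0] = 3, t[1] = 11, t[2] = 14, t[3] = 10, t[4] = 9, t[5] = 4, t[6] = 13, t[7] = 2, t[8] = 0, t[9] = 2, t[10] = 2, t[11] = 4, t[12] = 6, t[13] = 10, t[14] = 1, t[15] = 11, t[16] = 12, t[17] = 8, t[18] = 5, t[19] = 13, t[20] = 3, t[21] = 1, t[22] = 4, t[23] = 5, t[24] = 9, t[25] = 14, t[26] = 8, t[27] = 7, t[28] = 0, t[29] = 7, t[30] = 7, t[31] = 14, t[32] = 6, t[33] = 5, t[34] = 11, t[35] = 1, t[36] = 12, t[37] = 13, t[38] = 10, t[39] = 8, t[40] = 3, t[41] = 11.
The sequence repeats with period 40.
(745 - 0) mod 40 = 25, so t[745] = t[25] = 14.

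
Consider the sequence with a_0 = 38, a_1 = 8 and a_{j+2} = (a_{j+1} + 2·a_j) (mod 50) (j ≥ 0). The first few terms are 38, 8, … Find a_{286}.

Listing terms: a_0 = 38; a_1 = 8; a_2 = 34; a_3 = 0; a_4 = 18; a_5 = 18; a_6 = 4; a_7 = 40; a_8 = 48; a_9 = 28; a_{10} = 24; a_{11} = 30; a_{12} = 28; a_{13} = 38; a_{14} = 44; a_{15} = 20; a_{16} = 8; a_{17} = 48; a_{18} = 14; a_{19} = 10; a_{20} = 38; a_{21} = 8.
The sequence repeats with period 20.
(286 - 0) mod 20 = 6, so a_{286} = a_6 = 4.

4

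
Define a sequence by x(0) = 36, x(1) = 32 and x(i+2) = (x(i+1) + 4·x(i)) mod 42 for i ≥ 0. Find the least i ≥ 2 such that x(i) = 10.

x(0) = 36,  x(1) = 32,  x(2) = 8,  x(3) = 10,  x(4) = 0,  x(5) = 40,  x(6) = 40,  x(7) = 32,  x(8) = 24,  x(9) = 26,  x(10) = 38,  x(11) = 16,  x(12) = 0,  x(13) = 22,  x(14) = 22,  x(15) = 26,  x(16) = 30,  x(17) = 8,  x(18) = 2,  x(19) = 34,  x(20) = 0,  x(21) = 10,  x(22) = 10,  x(23) = 8,  x(24) = 6,  x(25) = 38,  x(26) = 20,  x(27) = 4,  x(28) = 0,  x(29) = 16,  x(30) = 16,  x(31) = 38,  x(32) = 18,  x(33) = 2,  x(34) = 32,  x(35) = 40,  x(36) = 0,  x(37) = 34,  x(38) = 34,  x(39) = 2,  x(40) = 12,  x(41) = 20,  x(42) = 26,  x(43) = 22,  x(44) = 0,  x(45) = 4,  x(46) = 4,  x(47) = 20,  x(48) = 36,  x(49) = 32.
The sequence repeats with period 48.
The value 10 first appears (with i ≥ 2) at x(3).

3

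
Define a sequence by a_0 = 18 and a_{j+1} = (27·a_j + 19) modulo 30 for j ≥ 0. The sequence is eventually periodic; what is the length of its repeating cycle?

4

We have a_0 = 18,  a_1 = 25,  a_2 = 4,  a_3 = 7,  a_4 = 28,  a_5 = 25.
Since a_5 = a_1 = 25, the sequence is eventually periodic: after a pre-period of length 1 it cycles with period 4.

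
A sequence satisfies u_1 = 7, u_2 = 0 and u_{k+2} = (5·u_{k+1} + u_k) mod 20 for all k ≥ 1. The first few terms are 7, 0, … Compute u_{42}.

5

We have u_1 = 7,  u_2 = 0,  u_3 = 7,  u_4 = 15,  u_5 = 2,  u_6 = 5,  u_7 = 7,  u_8 = 0.
The sequence repeats with period 6.
So u_{42} = u_{1 + ((42-1) mod 6)} = u_6 = 5.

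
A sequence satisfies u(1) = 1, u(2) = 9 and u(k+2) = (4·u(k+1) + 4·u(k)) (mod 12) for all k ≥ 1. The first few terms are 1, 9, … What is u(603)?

We have u(1) = 1, u(2) = 9, u(3) = 4, u(4) = 4, u(5) = 8, u(6) = 0, u(7) = 8, u(8) = 8, u(9) = 4, u(10) = 0, u(11) = 4, u(12) = 4.
Since (u(11), u(12)) = (u(3), u(4)) = (4, 4) (two consecutive terms determine the rest), the sequence is eventually periodic: after a pre-period of length 2 it cycles with period 8.
For k ≥ 3, u(k) depends only on (k - 3) mod 8. (603 - 3) mod 8 = 0, so u(603) = u(3) = 4.

4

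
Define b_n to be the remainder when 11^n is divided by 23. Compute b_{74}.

8

We have b_0 = 1, b_1 = 11, b_2 = 6, b_3 = 20, b_4 = 13, b_5 = 5, b_6 = 9, b_7 = 7, b_8 = 8, b_9 = 19, b_{10} = 2, b_{11} = 22, b_{12} = 12, b_{13} = 17, b_{14} = 3, b_{15} = 10, b_{16} = 18, b_{17} = 14, b_{18} = 16, b_{19} = 15, b_{20} = 4, b_{21} = 21, b_{22} = 1.
Since b_{22} = b_0 = 1, the sequence is periodic with period 22.
So b_{74} = b_{0 + ((74-0) mod 22)} = b_8 = 8.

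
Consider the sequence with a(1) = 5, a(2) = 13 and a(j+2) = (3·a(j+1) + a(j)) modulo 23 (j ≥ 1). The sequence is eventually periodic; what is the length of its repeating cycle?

We have a(1) = 5; a(2) = 13; a(3) = 21; a(4) = 7; a(5) = 19; a(6) = 18; a(7) = 4; a(8) = 7; a(9) = 2; a(10) = 13; a(11) = 18; a(12) = 21; a(13) = 12; a(14) = 11; a(15) = 22; a(16) = 8; a(17) = 0; a(18) = 8; a(19) = 1; a(20) = 11; a(21) = 11; a(22) = 21; a(23) = 5; a(24) = 13.
The sequence repeats with period 22.

22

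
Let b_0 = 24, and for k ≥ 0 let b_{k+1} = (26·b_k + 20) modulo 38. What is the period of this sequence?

3

We have b_0 = 24, b_1 = 36, b_2 = 6, b_3 = 24.
Since b_3 = b_0 = 24, the sequence is periodic with period 3.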